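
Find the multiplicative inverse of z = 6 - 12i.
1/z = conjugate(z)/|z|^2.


|z|^2 = 36+144 = 180
1/z = (6 + 12i)/180

1/z = 0.0333 + 0.0667i


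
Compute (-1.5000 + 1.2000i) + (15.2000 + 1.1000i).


Real: -1.5 + 15.2 = 13.7
Imag: 1.2 + 1.1 = 2.3

13.7000 + 2.3000i


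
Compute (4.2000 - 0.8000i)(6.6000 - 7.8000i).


Real = 4.2*6.6 - (-0.8)*(-7.8) = 27.72 - 6.24 = 21.48
Imag = 4.2*(-7.8) + 6.6*(-0.8) = -32.76 - (5.28) = -38.04

21.4800 - 38.0400i


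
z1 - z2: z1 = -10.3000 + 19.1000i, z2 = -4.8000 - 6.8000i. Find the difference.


Real: -10.3 + 4.8 = -5.5
Imag: 19.1 + 6.8 = 25.9

-5.5000 + 25.9000i


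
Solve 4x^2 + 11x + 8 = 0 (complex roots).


disc = 11^2 - 4*4*8 = 121 - 128 = -7
sqrt(|disc|) = sqrt(7) = 2.6458
Real part = -11/(2*4) = -1.3750
Imag part = 2.6458/(2*4) = 0.3307

-1.3750 ± 0.3307i


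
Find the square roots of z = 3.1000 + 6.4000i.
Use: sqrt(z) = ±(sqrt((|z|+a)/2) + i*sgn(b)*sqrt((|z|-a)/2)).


|z| = sqrt(9.61+40.96) = 7.1113
sqrt((|z|+a)/2) = sqrt((7.1113+3.1)/2) = sqrt(5.1056) = 2.2596
sqrt((|z|-a)/2) = sqrt((7.1113-3.1)/2) = sqrt(2.0056) = 1.4162

±(2.2596 + 1.4162i) i.e. 2.2596 + 1.4162i and -2.2596 - 1.4162i


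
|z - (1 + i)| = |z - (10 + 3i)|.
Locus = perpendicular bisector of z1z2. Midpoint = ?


Equal distances means the locus is the perpendicular bisector of z1 and z2.
Midpoint = ((1+10)/2, (1+3)/2) = (5.5000, 2.0000)

Perpendicular bisector through (5.5000, 2.0000)


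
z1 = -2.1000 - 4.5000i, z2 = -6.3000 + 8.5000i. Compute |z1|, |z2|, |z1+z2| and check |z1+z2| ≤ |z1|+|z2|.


|z1| = sqrt((-2.1)^2 + (-4.5)^2) = sqrt(24.66) = 4.9659
|z2| = sqrt((-6.3)^2 + 8.5^2) = sqrt(111.94) = 10.5802
z1+z2 = -8.4000 + 4.0000i
|z1+z2| = sqrt(86.56) = 9.3038
|z1|+|z2| = 4.9659 + 10.5802 = 15.5461

|z1+z2| = 9.3038 ≤ |z1|+|z2| = 15.5461 (verified)


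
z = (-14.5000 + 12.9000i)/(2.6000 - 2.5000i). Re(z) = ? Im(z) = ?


Multiply by conjugate: (-14.5000 + 12.9000i)(2.6000 + 2.5000i) / (2.6^2 + (-2.5)^2)
Numerator real = -14.5*2.6 + 12.9*(-2.5) = -69.95
Numerator imag = 12.9*2.6 - (-14.5)*(-2.5) = -2.71
Denominator = 13.01
Re(z) = -69.95/13.01 = -5.3766
Im(z) = -2.71/13.01 = -0.2083

Re(z) = -5.3766, Im(z) = -0.2083


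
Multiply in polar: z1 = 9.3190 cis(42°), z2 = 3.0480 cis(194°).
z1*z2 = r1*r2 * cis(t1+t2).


r = 9.3190 * 3.0480 = 28.4043
theta = 42° + 194° = 236° = 236° (mod 360)

28.4043 cis(236°)


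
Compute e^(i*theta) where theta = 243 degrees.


cos(243°) = -0.4540
sin(243°) = -0.8910

e^(i*243°) = -0.4540 - 0.8910i


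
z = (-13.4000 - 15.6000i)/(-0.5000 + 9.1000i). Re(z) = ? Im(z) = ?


Multiply by conjugate: (-13.4000 - 15.6000i)(-0.5000 - 9.1000i) / ((-0.5)^2 + 9.1^2)
Numerator real = -13.4*(-0.5) - (15.6)*9.1 = -135.26
Numerator imag = -15.6*(-0.5) - (-13.4)*9.1 = 129.74
Denominator = 83.06
Re(z) = -135.26/83.06 = -1.6285
Im(z) = 129.74/83.06 = 1.5620

Re(z) = -1.6285, Im(z) = 1.5620


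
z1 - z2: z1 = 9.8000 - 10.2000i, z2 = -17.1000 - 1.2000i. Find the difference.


Real: 9.8 + 17.1 = 26.9
Imag: -10.2 + 1.2 = -9

26.9000 - 9.0000i


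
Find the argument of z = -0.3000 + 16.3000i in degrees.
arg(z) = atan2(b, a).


Re = -0.3, Im = 16.3
arg = atan2(16.3, -0.3) = 91.0544 degrees

arg(z) = 91.0544 degrees


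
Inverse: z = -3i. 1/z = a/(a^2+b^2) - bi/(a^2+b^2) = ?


|z|^2 = 0+9 = 9
1/z = (0 + 3i)/9

1/z = 0 + 0.3333i


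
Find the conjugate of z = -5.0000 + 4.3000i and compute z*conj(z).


z_bar = -5.0000 - 4.3000i
z*z_bar = (-5)^2 + 4.3^2 = 25 + 18.49 = 43.49

z_bar = -5.0000 - 4.3000i, z*z_bar = 43.49


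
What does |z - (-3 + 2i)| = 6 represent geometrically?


|z - z0| = r is a circle with center z0 and radius r.
Center = (-3, 2), radius = 6

Circle with center (-3, 2) and radius 6


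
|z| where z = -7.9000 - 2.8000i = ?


|z| = sqrt((-7.9)^2 + (-2.8)^2) = sqrt(62.41 + 7.84) = sqrt(70.25) = 8.3815

|z| = 8.3815


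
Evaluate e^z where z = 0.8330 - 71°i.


e^0.8330 = 2.3002
cos(-71°) = 0.3256
sin(-71°) = -0.94552
Real = 2.3002*0.3256 = 0.7489
Imag = 2.3002*(-0.94552) = -2.1749

0.7489 - 2.1749i


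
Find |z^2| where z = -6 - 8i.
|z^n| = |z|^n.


|z| = sqrt(36+64) = sqrt(100) = 10
|z^2| = |z|^2 = 10^2 = 100

|z^2| = 100


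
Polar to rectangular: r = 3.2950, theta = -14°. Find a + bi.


a = 3.2950*cos(-14°) = 3.2950*0.9703 = 3.1971
b = 3.2950*sin(-14°) = 3.2950*(-0.2419) = -0.7971

3.1971 - 0.7971i


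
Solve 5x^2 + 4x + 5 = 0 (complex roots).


disc = 4^2 - 4*5*5 = 16 - 100 = -84
sqrt(|disc|) = sqrt(84) = 9.1652
Real part = -4/(2*5) = -0.4000
Imag part = 9.1652/(2*5) = 0.9165

-0.4000 ± 0.9165i


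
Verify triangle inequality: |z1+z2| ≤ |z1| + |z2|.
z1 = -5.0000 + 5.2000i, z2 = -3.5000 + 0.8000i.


|z1| = sqrt((-5)^2 + 5.2^2) = sqrt(52.04) = 7.2139
|z2| = sqrt((-3.5)^2 + 0.8^2) = sqrt(12.89) = 3.5903
z1+z2 = -8.5000 + 6.0000i
|z1+z2| = sqrt(108.25) = 10.4043
|z1|+|z2| = 7.2139 + 3.5903 = 10.8042

|z1+z2| = 10.4043 ≤ |z1|+|z2| = 10.8042 (verified)


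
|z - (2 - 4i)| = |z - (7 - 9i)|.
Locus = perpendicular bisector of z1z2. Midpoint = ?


Equal distances means the locus is the perpendicular bisector of z1 and z2.
Midpoint = ((2+7)/2, (-4+(-9))/2) = (4.5000, -6.5000)

Perpendicular bisector through (4.5000, -6.5000)


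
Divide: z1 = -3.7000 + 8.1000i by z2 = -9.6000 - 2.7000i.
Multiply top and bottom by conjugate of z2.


Conjugate of z2 = -9.6000 + 2.7000i
Numerator: (-3.7000 + 8.1000i)(-9.6000 + 2.7000i) = 13.6500 - 87.7500i
Denominator: (-9.6)^2 + (-2.7)^2 = 99.45
Result = (13.6500 - 87.7500i)/99.45

0.1373 - 0.8824i


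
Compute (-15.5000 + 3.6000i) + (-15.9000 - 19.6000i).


Real: -15.5 - 15.9 = -31.4
Imag: 3.6 - 19.6 = -16

-31.4000 - 16.0000i


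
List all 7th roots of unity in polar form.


The 7th roots of unity are cis(360k/7°) for k=0..6
Angle step = 360/7 = 51.4286°
Primitive root: cis(51.4286°)
Primitive root = 0.6235 + 0.7818i

7 roots at angles: 0°, 51.4286°, 102.8571°, 154.2857°, 205.7143°, 257.1429°, 308.5714°


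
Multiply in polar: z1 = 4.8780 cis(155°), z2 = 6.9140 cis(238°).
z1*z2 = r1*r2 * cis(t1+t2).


r = 4.8780 * 6.9140 = 33.7265
theta = 155° + 238° = 393° = 33° (mod 360)

33.7265 cis(33°)


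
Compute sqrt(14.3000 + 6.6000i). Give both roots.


|z| = sqrt(204.49+43.56) = 15.7496
sqrt((|z|+a)/2) = sqrt((15.7496+14.3)/2) = sqrt(15.0248) = 3.8762
sqrt((|z|-a)/2) = sqrt((15.7496-14.3)/2) = sqrt(0.7248) = 0.8514

±(3.8762 + 0.8514i) i.e. 3.8762 + 0.8514i and -3.8762 - 0.8514i


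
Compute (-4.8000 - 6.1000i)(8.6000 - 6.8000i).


Real = -4.8*8.6 - (-6.1)*(-6.8) = -41.28 - 41.48 = -82.76
Imag = -4.8*(-6.8) + 8.6*(-6.1) = 32.64 - (52.46) = -19.82

-82.7600 - 19.8200i


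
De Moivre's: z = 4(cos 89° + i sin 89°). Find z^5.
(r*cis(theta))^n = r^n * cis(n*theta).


r^5 = 4^5 = 1024
n*theta = 5*89° = 445° = 85° (mod 360)
a = 1024*cos(85°) = 89.2475
b = 1024*sin(85°) = 1020.1034

1024 cis(85°) = 89.2475 + 1020.1034i


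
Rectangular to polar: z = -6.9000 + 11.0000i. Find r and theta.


r = sqrt(47.61+121) = sqrt(168.61) = 12.9850
theta = atan2(11, -6.9) = 122.0989 degrees

r = 12.9850, theta = 122.0989 degrees


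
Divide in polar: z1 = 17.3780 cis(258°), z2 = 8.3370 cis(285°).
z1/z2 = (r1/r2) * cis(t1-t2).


r = 17.3780 / 8.3370 = 2.0844
theta = 258° - 285° = -27° = 333° (mod 360)

2.0844 cis(333°)


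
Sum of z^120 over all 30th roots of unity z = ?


The roots are w_k = w^k with w = e^(2*pi*i/30), and (w^k)^120 = (w^120)^k.
So S = 1 + u + u^2 + ... + u^(29) with u = w^120.
120 = 4*30 + 0, so 120 is a multiple of 30 and u = (w^30)^4 = 1.
Every one of the 30 terms equals 1: S = 30

S = 30


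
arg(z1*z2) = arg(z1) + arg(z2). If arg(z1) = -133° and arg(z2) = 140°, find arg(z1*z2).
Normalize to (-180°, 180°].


arg(z1*z2) = -133° + 140° = 7°
Normalized to (-180°, 180°]: 7°

7°


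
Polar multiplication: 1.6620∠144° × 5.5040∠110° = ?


r = 1.6620 * 5.5040 = 9.1476
theta = 144° + 110° = 254° = 254° (mod 360)

9.1476 cis(254°)


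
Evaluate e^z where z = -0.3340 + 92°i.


e^-0.3340 = 0.71605
cos(92°) = -0.0349
sin(92°) = 0.9994
Real = 0.71605*(-0.0349) = -0.0250
Imag = 0.71605*0.9994 = 0.7156

-0.0250 + 0.7156i


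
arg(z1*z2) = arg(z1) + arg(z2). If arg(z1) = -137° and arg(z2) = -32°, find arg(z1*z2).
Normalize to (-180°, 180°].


arg(z1*z2) = -137° - 32° = -169°
Normalized to (-180°, 180°]: -169°

-169°


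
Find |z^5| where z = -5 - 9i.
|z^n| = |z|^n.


|z| = sqrt(25+81) = sqrt(106) = 10.2956
|z^5| = |z|^5 = (sqrt(106))^5 = 106^2 * sqrt(106) = 11236*sqrt(106)

|z^5| = 11236*sqrt(106) ≈ 115681.7003


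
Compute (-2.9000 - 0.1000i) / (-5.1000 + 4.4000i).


Conjugate of z2 = -5.1000 - 4.4000i
Numerator: (-2.9000 - 0.1000i)(-5.1000 - 4.4000i) = 14.3500 + 13.2700i
Denominator: (-5.1)^2 + 4.4^2 = 45.37
Result = (14.3500 + 13.2700i)/45.37

0.3163 + 0.2925i


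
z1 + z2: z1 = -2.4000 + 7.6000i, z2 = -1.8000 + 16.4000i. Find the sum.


Real: -2.4 - 1.8 = -4.2
Imag: 7.6 + 16.4 = 24

-4.2000 + 24.0000i


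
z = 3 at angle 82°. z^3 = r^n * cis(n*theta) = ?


r^3 = 3^3 = 27
n*theta = 3*82° = 246° = 246° (mod 360)
a = 27*cos(246°) = -10.9819
b = 27*sin(246°) = -24.6657

27 cis(246°) = -10.9819 - 24.6657i


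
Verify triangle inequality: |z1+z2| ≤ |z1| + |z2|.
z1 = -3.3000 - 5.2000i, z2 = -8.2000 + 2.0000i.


|z1| = sqrt((-3.3)^2 + (-5.2)^2) = sqrt(37.93) = 6.1587
|z2| = sqrt((-8.2)^2 + 2^2) = sqrt(71.24) = 8.4404
z1+z2 = -11.5000 - 3.2000i
|z1+z2| = sqrt(142.49) = 11.9369
|z1|+|z2| = 6.1587 + 8.4404 = 14.5991

|z1+z2| = 11.9369 ≤ |z1|+|z2| = 14.5991 (verified)


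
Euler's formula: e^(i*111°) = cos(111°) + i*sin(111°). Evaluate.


cos(111°) = -0.3584
sin(111°) = 0.9336

e^(i*111°) = -0.3584 + 0.9336i


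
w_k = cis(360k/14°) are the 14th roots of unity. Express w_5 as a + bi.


Angle = 360*5/14 = 128.5714°
a = cos(128.5714°) = -0.6235
b = sin(128.5714°) = 0.7818

-0.6235 + 0.7818i


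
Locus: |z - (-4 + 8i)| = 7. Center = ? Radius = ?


|z - z0| = r is a circle with center z0 and radius r.
Center = (-4, 8), radius = 7

Circle with center (-4, 8) and radius 7


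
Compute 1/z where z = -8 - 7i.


|z|^2 = 64+49 = 113
1/z = (-8 + 7i)/113

1/z = -0.0708 + 0.0619i


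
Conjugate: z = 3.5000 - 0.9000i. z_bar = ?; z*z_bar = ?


z_bar = 3.5000 + 0.9000i
z*z_bar = 3.5^2 + (-0.9)^2 = 12.25 + 0.81 = 13.06

z_bar = 3.5000 + 0.9000i, z*z_bar = 13.06


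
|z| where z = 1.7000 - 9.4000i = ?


|z| = sqrt(1.7^2 + (-9.4)^2) = sqrt(2.89 + 88.36) = sqrt(91.25) = 9.5525

|z| = 9.5525


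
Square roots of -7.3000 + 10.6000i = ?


|z| = sqrt(53.29+112.36) = 12.8705
sqrt((|z|+a)/2) = sqrt((12.8705+(-7.3))/2) = sqrt(2.7853) = 1.6689
sqrt((|z|-a)/2) = sqrt((12.8705-(-7.3))/2) = sqrt(10.0853) = 3.1757

±(1.6689 + 3.1757i) i.e. 1.6689 + 3.1757i and -1.6689 - 3.1757i


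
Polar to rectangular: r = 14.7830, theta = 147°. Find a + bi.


a = 14.7830*cos(147°) = 14.7830*(-0.83867) = -12.3981
b = 14.7830*sin(147°) = 14.7830*0.54464 = 8.0514

-12.3981 + 8.0514i


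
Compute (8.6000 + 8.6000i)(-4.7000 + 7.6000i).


Real = 8.6*(-4.7) - 8.6*7.6 = -40.42 - 65.36 = -105.78
Imag = 8.6*7.6 - (4.7)*8.6 = 65.36 - (40.42) = 24.94

-105.7800 + 24.9400i


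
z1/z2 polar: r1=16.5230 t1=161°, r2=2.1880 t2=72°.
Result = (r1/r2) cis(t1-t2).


r = 16.5230 / 2.1880 = 7.5516
theta = 161° - 72° = 89° = 89° (mod 360)

7.5516 cis(89°)


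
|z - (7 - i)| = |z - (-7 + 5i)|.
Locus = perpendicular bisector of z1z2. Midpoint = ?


Equal distances means the locus is the perpendicular bisector of z1 and z2.
Midpoint = ((7+(-7))/2, (-1+5)/2) = (0, 2.0000)

Perpendicular bisector through (0, 2.0000)


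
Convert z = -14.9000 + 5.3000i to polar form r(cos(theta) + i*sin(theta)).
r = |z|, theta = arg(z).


r = sqrt(222.01+28.09) = sqrt(250.1) = 15.8146
theta = atan2(5.3, -14.9) = 160.4193 degrees

r = 15.8146, theta = 160.4193 degrees


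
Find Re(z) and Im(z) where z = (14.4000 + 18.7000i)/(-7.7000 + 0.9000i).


Multiply by conjugate: (14.4000 + 18.7000i)(-7.7000 - 0.9000i) / ((-7.7)^2 + 0.9^2)
Numerator real = 14.4*(-7.7) + 18.7*0.9 = -94.05
Numerator imag = 18.7*(-7.7) - 14.4*0.9 = -156.95
Denominator = 60.1
Re(z) = -94.05/60.1 = -1.5649
Im(z) = -156.95/60.1 = -2.6115

Re(z) = -1.5649, Im(z) = -2.6115


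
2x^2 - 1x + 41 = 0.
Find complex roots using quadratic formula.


disc = (-1)^2 - 4*2*41 = 1 - 328 = -327
sqrt(|disc|) = sqrt(327) = 18.0831
Real part = 1/(2*2) = 0.2500
Imag part = 18.0831/(2*2) = 4.5208

0.2500 ± 4.5208i


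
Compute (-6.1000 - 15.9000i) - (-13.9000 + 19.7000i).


Real: -6.1 + 13.9 = 7.8
Imag: -15.9 - 19.7 = -35.6

7.8000 - 35.6000i


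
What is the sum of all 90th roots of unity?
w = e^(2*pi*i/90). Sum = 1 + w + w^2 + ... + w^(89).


The sum of all 90th roots of unity is 0.
Geometric series: (1 - w^90)/(1 - w) = (1-1)/(1-w) = 0 since w^90 = 1, w ≠ 1.
Alternatively: coefficient of z^89 in z^90 - 1 is 0.

0


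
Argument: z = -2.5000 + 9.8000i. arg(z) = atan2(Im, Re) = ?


Re = -2.5, Im = 9.8
arg = atan2(9.8, -2.5) = 104.3110 degrees

arg(z) = 104.3110 degrees


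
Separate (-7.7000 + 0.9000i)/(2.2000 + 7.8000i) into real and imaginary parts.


Multiply by conjugate: (-7.7000 + 0.9000i)(2.2000 - 7.8000i) / (2.2^2 + 7.8^2)
Numerator real = -7.7*2.2 + 0.9*7.8 = -9.92
Numerator imag = 0.9*2.2 - (-7.7)*7.8 = 62.04
Denominator = 65.68
Re(z) = -9.92/65.68 = -0.1510
Im(z) = 62.04/65.68 = 0.9446

Re(z) = -0.1510, Im(z) = 0.9446


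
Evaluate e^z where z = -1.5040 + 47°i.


e^-1.5040 = 0.22224
cos(47°) = 0.682
sin(47°) = 0.7314
Real = 0.22224*0.682 = 0.1516
Imag = 0.22224*0.7314 = 0.1625

0.1516 + 0.1625i


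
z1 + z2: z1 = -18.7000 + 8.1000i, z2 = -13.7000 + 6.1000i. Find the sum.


Real: -18.7 - 13.7 = -32.4
Imag: 8.1 + 6.1 = 14.2

-32.4000 + 14.2000i


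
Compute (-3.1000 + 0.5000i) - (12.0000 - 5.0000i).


Real: -3.1 - 12 = -15.1
Imag: 0.5 + 5 = 5.5

-15.1000 + 5.5000i


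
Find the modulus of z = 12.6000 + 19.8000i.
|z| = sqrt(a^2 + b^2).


|z| = sqrt(12.6^2 + 19.8^2) = sqrt(158.76 + 392.04) = sqrt(550.8) = 23.4691

|z| = 23.4691


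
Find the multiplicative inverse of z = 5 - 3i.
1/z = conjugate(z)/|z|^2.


|z|^2 = 25+9 = 34
1/z = (5 + 3i)/34

1/z = 0.1471 + 0.0882i


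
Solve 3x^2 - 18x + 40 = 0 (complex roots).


disc = (-18)^2 - 4*3*40 = 324 - 480 = -156
sqrt(|disc|) = sqrt(156) = 12.4900
Real part = 18/(2*3) = 3.0000
Imag part = 12.4900/(2*3) = 2.0817

3.0000 ± 2.0817i


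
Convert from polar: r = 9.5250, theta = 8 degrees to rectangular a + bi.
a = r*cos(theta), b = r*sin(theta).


a = 9.5250*cos(8°) = 9.5250*0.99027 = 9.4323
b = 9.5250*sin(8°) = 9.5250*0.13917 = 1.3256

9.4323 + 1.3256i


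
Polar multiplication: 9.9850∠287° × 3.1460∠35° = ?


r = 9.9850 * 3.1460 = 31.4128
theta = 287° + 35° = 322° = 322° (mod 360)

31.4128 cis(322°)


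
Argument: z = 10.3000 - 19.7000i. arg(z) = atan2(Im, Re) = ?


Re = 10.3, Im = -19.7
arg = atan2(-19.7, 10.3) = -62.3975 degrees

arg(z) = -62.3975 degrees


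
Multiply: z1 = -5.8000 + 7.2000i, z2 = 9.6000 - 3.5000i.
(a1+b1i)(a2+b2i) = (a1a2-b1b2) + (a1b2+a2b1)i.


Real = -5.8*9.6 - 7.2*(-3.5) = -55.68 - (-25.2) = -30.48
Imag = -5.8*(-3.5) + 9.6*7.2 = 20.3 + 69.12 = 89.42

-30.4800 + 89.4200i


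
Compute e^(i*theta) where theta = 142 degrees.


cos(142°) = -0.7880
sin(142°) = 0.6157

e^(i*142°) = -0.7880 + 0.6157i


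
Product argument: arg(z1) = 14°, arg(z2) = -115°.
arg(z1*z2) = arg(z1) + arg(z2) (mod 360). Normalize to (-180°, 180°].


arg(z1*z2) = 14° - 115° = -101°
Normalized to (-180°, 180°]: -101°

-101°


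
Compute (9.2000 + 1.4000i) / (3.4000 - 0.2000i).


Conjugate of z2 = 3.4000 + 0.2000i
Numerator: (9.2000 + 1.4000i)(3.4000 + 0.2000i) = 31.0000 + 6.6000i
Denominator: 3.4^2 + (-0.2)^2 = 11.6
Result = (31.0000 + 6.6000i)/11.6

2.6724 + 0.5690i


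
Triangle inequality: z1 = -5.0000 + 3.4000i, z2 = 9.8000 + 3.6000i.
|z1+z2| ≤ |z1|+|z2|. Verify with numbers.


|z1| = sqrt((-5)^2 + 3.4^2) = sqrt(36.56) = 6.0465
|z2| = sqrt(9.8^2 + 3.6^2) = sqrt(109) = 10.4403
z1+z2 = 4.8000 + 7.0000i
|z1+z2| = sqrt(72.04) = 8.4876
|z1|+|z2| = 6.0465 + 10.4403 = 16.4868

|z1+z2| = 8.4876 ≤ |z1|+|z2| = 16.4868 (verified)


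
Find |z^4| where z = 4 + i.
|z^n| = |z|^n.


|z| = sqrt(16+1) = sqrt(17) = 4.1231
|z^4| = |z|^4 = (sqrt(17))^4 = 17^2 = 289

|z^4| = 289


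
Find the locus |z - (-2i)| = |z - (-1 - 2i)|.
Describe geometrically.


Equal distances means the locus is the perpendicular bisector of z1 and z2.
Midpoint = ((0+(-1))/2, (-2+(-2))/2) = (-0.5000, -2.0000)

Perpendicular bisector through (-0.5000, -2.0000)


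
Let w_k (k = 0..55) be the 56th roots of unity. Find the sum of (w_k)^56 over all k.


The roots are w_k = w^k with w = e^(2*pi*i/56), and (w^k)^56 = (w^56)^k.
So S = 1 + u + u^2 + ... + u^(55) with u = w^56.
56 = 1*56 + 0, so 56 is a multiple of 56 and u = (w^56)^1 = 1.
Every one of the 56 terms equals 1: S = 56

S = 56


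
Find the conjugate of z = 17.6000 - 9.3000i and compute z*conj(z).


z_bar = 17.6000 + 9.3000i
z*z_bar = 17.6^2 + (-9.3)^2 = 309.76 + 86.49 = 396.25

z_bar = 17.6000 + 9.3000i, z*z_bar = 396.25


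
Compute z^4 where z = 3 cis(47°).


r^4 = 3^4 = 81
n*theta = 4*47° = 188° = 188° (mod 360)
a = 81*cos(188°) = -80.2117
b = 81*sin(188°) = -11.2730

81 cis(188°) = -80.2117 - 11.2730i


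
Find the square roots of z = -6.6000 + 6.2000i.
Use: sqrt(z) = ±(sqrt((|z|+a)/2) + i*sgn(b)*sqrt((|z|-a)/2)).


|z| = sqrt(43.56+38.44) = 9.0554
sqrt((|z|+a)/2) = sqrt((9.0554+(-6.6))/2) = sqrt(1.2277) = 1.1080
sqrt((|z|-a)/2) = sqrt((9.0554-(-6.6))/2) = sqrt(7.8277) = 2.7978

±(1.1080 + 2.7978i) i.e. 1.1080 + 2.7978i and -1.1080 - 2.7978i


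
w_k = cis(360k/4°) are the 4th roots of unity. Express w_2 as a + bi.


Angle = 360*2/4 = 180°
a = cos(180°) = -1.0000
b = sin(180°) = 0

-1.0000 + 0i


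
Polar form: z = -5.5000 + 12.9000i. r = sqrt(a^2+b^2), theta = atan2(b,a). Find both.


r = sqrt(30.25+166.41) = sqrt(196.66) = 14.0236
theta = atan2(12.9, -5.5) = 113.0913 degrees

r = 14.0236, theta = 113.0913 degrees


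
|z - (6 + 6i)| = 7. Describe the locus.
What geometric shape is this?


|z - z0| = r is a circle with center z0 and radius r.
Center = (6, 6), radius = 7

Circle with center (6, 6) and radius 7


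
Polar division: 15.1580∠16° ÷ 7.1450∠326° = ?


r = 15.1580 / 7.1450 = 2.1215
theta = 16° - 326° = -310° = 50° (mod 360)

2.1215 cis(50°)


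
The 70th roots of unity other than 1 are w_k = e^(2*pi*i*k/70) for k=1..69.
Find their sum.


With w = e^(2*pi*i/70), all 70 of the 70th roots of unity w^0 = 1, w, ..., w^(69) sum to 0: 1 + w + ... + w^(69) = (1 - w^70)/(1 - w) = 0 since w^70 = 1, w ≠ 1.
Removing the root 1: w + w^2 + ... + w^(69) = 0 - 1 = -1

Sum = -1


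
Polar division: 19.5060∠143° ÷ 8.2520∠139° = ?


r = 19.5060 / 8.2520 = 2.3638
theta = 143° - 139° = 4° = 4° (mod 360)

2.3638 cis(4°)


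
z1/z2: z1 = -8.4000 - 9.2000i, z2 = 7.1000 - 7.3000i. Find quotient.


Conjugate of z2 = 7.1000 + 7.3000i
Numerator: (-8.4000 - 9.2000i)(7.1000 + 7.3000i) = 7.5200 - 126.6400i
Denominator: 7.1^2 + (-7.3)^2 = 103.7
Result = (7.5200 - 126.6400i)/103.7

0.0725 - 1.2212i


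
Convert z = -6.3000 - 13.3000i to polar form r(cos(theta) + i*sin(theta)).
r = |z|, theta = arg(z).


r = sqrt(39.69+176.89) = sqrt(216.58) = 14.7167
theta = atan2(-13.3, -6.3) = -115.3462 degrees

r = 14.7167, theta = -115.3462 degrees


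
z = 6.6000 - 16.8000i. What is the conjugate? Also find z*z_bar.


z_bar = 6.6000 + 16.8000i
z*z_bar = 6.6^2 + (-16.8)^2 = 43.56 + 282.24 = 325.8

z_bar = 6.6000 + 16.8000i, z*z_bar = 325.8


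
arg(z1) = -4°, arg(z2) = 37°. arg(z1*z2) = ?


arg(z1*z2) = -4° + 37° = 33°
Normalized to (-180°, 180°]: 33°

33°


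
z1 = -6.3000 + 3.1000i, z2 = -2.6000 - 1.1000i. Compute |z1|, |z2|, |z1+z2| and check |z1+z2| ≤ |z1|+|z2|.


|z1| = sqrt((-6.3)^2 + 3.1^2) = sqrt(49.3) = 7.0214
|z2| = sqrt((-2.6)^2 + (-1.1)^2) = sqrt(7.97) = 2.8231
z1+z2 = -8.9000 + 2.0000i
|z1+z2| = sqrt(83.21) = 9.1220
|z1|+|z2| = 7.0214 + 2.8231 = 9.8445

|z1+z2| = 9.1220 ≤ |z1|+|z2| = 9.8445 (verified)


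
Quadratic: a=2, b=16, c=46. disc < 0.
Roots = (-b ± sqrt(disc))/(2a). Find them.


disc = 16^2 - 4*2*46 = 256 - 368 = -112
sqrt(|disc|) = sqrt(112) = 10.5830
Real part = -16/(2*2) = -4.0000
Imag part = 10.5830/(2*2) = 2.6458

-4.0000 ± 2.6458i


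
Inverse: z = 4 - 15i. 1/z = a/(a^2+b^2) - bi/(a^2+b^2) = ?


|z|^2 = 16+225 = 241
1/z = (4 + 15i)/241

1/z = 0.0166 + 0.0622i


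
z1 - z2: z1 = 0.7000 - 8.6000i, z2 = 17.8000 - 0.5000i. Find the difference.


Real: 0.7 - 17.8 = -17.1
Imag: -8.6 + 0.5 = -8.1

-17.1000 - 8.1000i


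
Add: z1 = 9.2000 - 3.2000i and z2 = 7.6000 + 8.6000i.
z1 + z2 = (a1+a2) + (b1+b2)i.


Real: 9.2 + 7.6 = 16.8
Imag: -3.2 + 8.6 = 5.4

16.8000 + 5.4000i


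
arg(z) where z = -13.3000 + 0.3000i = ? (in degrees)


Re = -13.3, Im = 0.3
arg = atan2(0.3, -13.3) = 178.7078 degrees

arg(z) = 178.7078 degrees


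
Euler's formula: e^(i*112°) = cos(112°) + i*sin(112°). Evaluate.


cos(112°) = -0.3746
sin(112°) = 0.9272

e^(i*112°) = -0.3746 + 0.9272i


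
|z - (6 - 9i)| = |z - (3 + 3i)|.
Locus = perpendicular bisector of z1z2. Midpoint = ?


Equal distances means the locus is the perpendicular bisector of z1 and z2.
Midpoint = ((6+3)/2, (-9+3)/2) = (4.5000, -3.0000)

Perpendicular bisector through (4.5000, -3.0000)


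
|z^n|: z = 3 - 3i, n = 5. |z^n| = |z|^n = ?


|z| = sqrt(9+9) = sqrt(18) = 4.2426
|z^5| = |z|^5 = (sqrt(18))^5 = 18^2 * sqrt(18) = 324*sqrt(18)

|z^5| = 324*sqrt(18) ≈ 1374.6156


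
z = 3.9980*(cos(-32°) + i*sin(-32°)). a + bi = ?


a = 3.9980*cos(-32°) = 3.9980*0.84805 = 3.3905
b = 3.9980*sin(-32°) = 3.9980*(-0.52992) = -2.1186

3.3905 - 2.1186i


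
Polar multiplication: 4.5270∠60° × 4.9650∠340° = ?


r = 4.5270 * 4.9650 = 22.4766
theta = 60° + 340° = 400° = 40° (mod 360)

22.4766 cis(40°)


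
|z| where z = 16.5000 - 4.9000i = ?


|z| = sqrt(16.5^2 + (-4.9)^2) = sqrt(272.25 + 24.01) = sqrt(296.26) = 17.2122

|z| = 17.2122


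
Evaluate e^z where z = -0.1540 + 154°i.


e^-0.1540 = 0.8573
cos(154°) = -0.8988
sin(154°) = 0.4384
Real = 0.8573*(-0.8988) = -0.7705
Imag = 0.8573*0.4384 = 0.3758

-0.7705 + 0.3758i


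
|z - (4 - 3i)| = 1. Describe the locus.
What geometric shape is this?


|z - z0| = r is a circle with center z0 and radius r.
Center = (4, -3), radius = 1

Circle with center (4, -3) and radius 1


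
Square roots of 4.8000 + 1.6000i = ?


|z| = sqrt(23.04+2.56) = 5.0596
sqrt((|z|+a)/2) = sqrt((5.0596+4.8)/2) = sqrt(4.9298) = 2.2203
sqrt((|z|-a)/2) = sqrt((5.0596-4.8)/2) = sqrt(0.1298) = 0.3603

±(2.2203 + 0.3603i) i.e. 2.2203 + 0.3603i and -2.2203 - 0.3603i


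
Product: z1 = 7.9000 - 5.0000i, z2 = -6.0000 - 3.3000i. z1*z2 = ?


Real = 7.9*(-6) - (-5)*(-3.3) = -47.4 - 16.5 = -63.9
Imag = 7.9*(-3.3) - (6)*(-5) = -26.07 + 30 = 3.93

-63.9000 + 3.9300i


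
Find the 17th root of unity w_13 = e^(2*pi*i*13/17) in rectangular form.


Angle = 360*13/17 = 275.2941°
a = cos(275.2941°) = 0.0923
b = sin(275.2941°) = -0.9957

0.0923 - 0.9957i


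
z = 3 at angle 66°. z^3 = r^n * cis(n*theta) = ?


r^3 = 3^3 = 27
n*theta = 3*66° = 198° = 198° (mod 360)
a = 27*cos(198°) = -25.6785
b = 27*sin(198°) = -8.3435

27 cis(198°) = -25.6785 - 8.3435i


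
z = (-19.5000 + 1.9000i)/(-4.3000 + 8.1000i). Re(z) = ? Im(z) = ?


Multiply by conjugate: (-19.5000 + 1.9000i)(-4.3000 - 8.1000i) / ((-4.3)^2 + 8.1^2)
Numerator real = -19.5*(-4.3) + 1.9*8.1 = 99.24
Numerator imag = 1.9*(-4.3) - (-19.5)*8.1 = 149.78
Denominator = 84.1
Re(z) = 99.24/84.1 = 1.1800
Im(z) = 149.78/84.1 = 1.7810

Re(z) = 1.1800, Im(z) = 1.7810


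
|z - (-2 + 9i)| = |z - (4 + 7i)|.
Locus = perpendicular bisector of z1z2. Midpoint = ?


Equal distances means the locus is the perpendicular bisector of z1 and z2.
Midpoint = ((-2+4)/2, (9+7)/2) = (1.0000, 8.0000)

Perpendicular bisector through (1.0000, 8.0000)


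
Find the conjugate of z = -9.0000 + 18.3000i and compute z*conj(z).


z_bar = -9.0000 - 18.3000i
z*z_bar = (-9)^2 + 18.3^2 = 81 + 334.89 = 415.89

z_bar = -9.0000 - 18.3000i, z*z_bar = 415.89


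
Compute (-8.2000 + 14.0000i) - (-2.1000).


Real: -8.2 + 2.1 = -6.1
Imag: 14 - 0 = 14

-6.1000 + 14.0000i


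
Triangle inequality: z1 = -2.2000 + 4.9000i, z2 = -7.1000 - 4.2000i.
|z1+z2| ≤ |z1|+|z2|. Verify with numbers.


|z1| = sqrt((-2.2)^2 + 4.9^2) = sqrt(28.85) = 5.3712
|z2| = sqrt((-7.1)^2 + (-4.2)^2) = sqrt(68.05) = 8.2492
z1+z2 = -9.3000 + 0.7000i
|z1+z2| = sqrt(86.98) = 9.3263
|z1|+|z2| = 5.3712 + 8.2492 = 13.6204

|z1+z2| = 9.3263 ≤ |z1|+|z2| = 13.6204 (verified)


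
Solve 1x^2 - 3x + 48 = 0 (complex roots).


disc = (-3)^2 - 4*1*48 = 9 - 192 = -183
sqrt(|disc|) = sqrt(183) = 13.5277
Real part = 3/(2*1) = 1.5000
Imag part = 13.5277/(2*1) = 6.7639

1.5000 ± 6.7639i


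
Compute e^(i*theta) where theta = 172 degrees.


cos(172°) = -0.9903
sin(172°) = 0.1392

e^(i*172°) = -0.9903 + 0.1392i


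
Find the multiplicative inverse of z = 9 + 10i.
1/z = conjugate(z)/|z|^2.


|z|^2 = 81+100 = 181
1/z = (9 - 10i)/181

1/z = 0.0497 - 0.0552i


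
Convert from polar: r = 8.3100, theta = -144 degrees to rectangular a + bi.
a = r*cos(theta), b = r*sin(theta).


a = 8.3100*cos(-144°) = 8.3100*(-0.809017) = -6.7229
b = 8.3100*sin(-144°) = 8.3100*(-0.58779) = -4.8845

-6.7229 - 4.8845i


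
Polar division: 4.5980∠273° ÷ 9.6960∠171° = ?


r = 4.5980 / 9.6960 = 0.4742
theta = 273° - 171° = 102° = 102° (mod 360)

0.4742 cis(102°)


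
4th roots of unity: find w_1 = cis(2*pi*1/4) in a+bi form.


Angle = 360*1/4 = 90°
a = cos(90°) = 0
b = sin(90°) = 1.0000

0 + 1.0000i


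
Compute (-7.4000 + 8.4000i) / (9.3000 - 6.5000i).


Conjugate of z2 = 9.3000 + 6.5000i
Numerator: (-7.4000 + 8.4000i)(9.3000 + 6.5000i) = -123.4200 + 30.0200i
Denominator: 9.3^2 + (-6.5)^2 = 128.74
Result = (-123.4200 + 30.0200i)/128.74

-0.9587 + 0.2332i


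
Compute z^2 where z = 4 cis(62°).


r^2 = 4^2 = 16
n*theta = 2*62° = 124° = 124° (mod 360)
a = 16*cos(124°) = -8.9471
b = 16*sin(124°) = 13.2646

16 cis(124°) = -8.9471 + 13.2646i


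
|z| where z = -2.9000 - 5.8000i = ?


|z| = sqrt((-2.9)^2 + (-5.8)^2) = sqrt(8.41 + 33.64) = sqrt(42.05) = 6.4846

|z| = 6.4846


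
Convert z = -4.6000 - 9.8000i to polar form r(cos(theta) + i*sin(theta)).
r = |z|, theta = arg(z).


r = sqrt(21.16+96.04) = sqrt(117.2) = 10.8259
theta = atan2(-9.8, -4.6) = -115.1448 degrees

r = 10.8259, theta = -115.1448 degrees


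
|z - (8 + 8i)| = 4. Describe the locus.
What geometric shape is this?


|z - z0| = r is a circle with center z0 and radius r.
Center = (8, 8), radius = 4

Circle with center (8, 8) and radius 4


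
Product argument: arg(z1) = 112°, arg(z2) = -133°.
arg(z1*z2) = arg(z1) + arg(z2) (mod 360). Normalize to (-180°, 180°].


arg(z1*z2) = 112° - 133° = -21°
Normalized to (-180°, 180°]: -21°

-21°


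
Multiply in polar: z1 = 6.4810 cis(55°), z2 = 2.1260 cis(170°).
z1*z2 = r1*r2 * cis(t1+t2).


r = 6.4810 * 2.1260 = 13.7786
theta = 55° + 170° = 225° = 225° (mod 360)

13.7786 cis(225°)


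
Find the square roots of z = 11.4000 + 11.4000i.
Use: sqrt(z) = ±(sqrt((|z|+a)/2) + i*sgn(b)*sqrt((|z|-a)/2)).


|z| = sqrt(129.96+129.96) = 16.1220
sqrt((|z|+a)/2) = sqrt((16.1220+11.4)/2) = sqrt(13.7610) = 3.7096
sqrt((|z|-a)/2) = sqrt((16.1220-11.4)/2) = sqrt(2.3610) = 1.5366

±(3.7096 + 1.5366i) i.e. 3.7096 + 1.5366i and -3.7096 - 1.5366i


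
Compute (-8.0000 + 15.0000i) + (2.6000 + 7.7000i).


Real: -8 + 2.6 = -5.4
Imag: 15 + 7.7 = 22.7

-5.4000 + 22.7000i


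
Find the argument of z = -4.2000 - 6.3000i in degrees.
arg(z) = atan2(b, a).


Re = -4.2, Im = -6.3
arg = atan2(-6.3, -4.2) = -123.6901 degrees

arg(z) = -123.6901 degrees


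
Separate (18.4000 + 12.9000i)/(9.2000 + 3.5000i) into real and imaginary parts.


Multiply by conjugate: (18.4000 + 12.9000i)(9.2000 - 3.5000i) / (9.2^2 + 3.5^2)
Numerator real = 18.4*9.2 + 12.9*3.5 = 214.43
Numerator imag = 12.9*9.2 - 18.4*3.5 = 54.28
Denominator = 96.89
Re(z) = 214.43/96.89 = 2.2131
Im(z) = 54.28/96.89 = 0.5602

Re(z) = 2.2131, Im(z) = 0.5602


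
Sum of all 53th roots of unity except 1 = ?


With w = e^(2*pi*i/53), all 53 of the 53th roots of unity w^0 = 1, w, ..., w^(52) sum to 0: 1 + w + ... + w^(52) = (1 - w^53)/(1 - w) = 0 since w^53 = 1, w ≠ 1.
Removing the root 1: w + w^2 + ... + w^(52) = 0 - 1 = -1

Sum = -1


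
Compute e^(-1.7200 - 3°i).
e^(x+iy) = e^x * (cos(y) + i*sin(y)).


e^-1.7200 = 0.1791
cos(-3°) = 0.9986
sin(-3°) = -0.0523
Real = 0.1791*0.9986 = 0.1788
Imag = 0.1791*(-0.0523) = -0.0094

0.1788 - 0.0094i


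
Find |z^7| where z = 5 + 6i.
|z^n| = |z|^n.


|z| = sqrt(25+36) = sqrt(61) = 7.8102
|z^7| = |z|^7 = (sqrt(61))^7 = 61^3 * sqrt(61) = 226981*sqrt(61)

|z^7| = 226981*sqrt(61) ≈ 1772778.2817


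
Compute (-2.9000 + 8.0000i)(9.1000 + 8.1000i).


Real = -2.9*9.1 - 8*8.1 = -26.39 - 64.8 = -91.19
Imag = -2.9*8.1 + 9.1*8 = -23.49 + 72.8 = 49.31

-91.1900 + 49.3100i


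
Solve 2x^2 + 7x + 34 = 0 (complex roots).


disc = 7^2 - 4*2*34 = 49 - 272 = -223
sqrt(|disc|) = sqrt(223) = 14.9332
Real part = -7/(2*2) = -1.7500
Imag part = 14.9332/(2*2) = 3.7333

-1.7500 ± 3.7333i


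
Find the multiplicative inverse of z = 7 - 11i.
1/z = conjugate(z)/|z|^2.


|z|^2 = 49+121 = 170
1/z = (7 + 11i)/170

1/z = 0.0412 + 0.0647i


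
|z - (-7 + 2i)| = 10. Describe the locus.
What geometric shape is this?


|z - z0| = r is a circle with center z0 and radius r.
Center = (-7, 2), radius = 10

Circle with center (-7, 2) and radius 10


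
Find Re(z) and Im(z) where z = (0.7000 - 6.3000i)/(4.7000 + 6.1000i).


Multiply by conjugate: (0.7000 - 6.3000i)(4.7000 - 6.1000i) / (4.7^2 + 6.1^2)
Numerator real = 0.7*4.7 - (6.3)*6.1 = -35.14
Numerator imag = -6.3*4.7 - 0.7*6.1 = -33.88
Denominator = 59.3
Re(z) = -35.14/59.3 = -0.5926
Im(z) = -33.88/59.3 = -0.5713

Re(z) = -0.5926, Im(z) = -0.5713


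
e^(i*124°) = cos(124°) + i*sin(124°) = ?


cos(124°) = -0.5592
sin(124°) = 0.8290

e^(i*124°) = -0.5592 + 0.8290i


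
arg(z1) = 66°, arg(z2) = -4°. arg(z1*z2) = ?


arg(z1*z2) = 66° - 4° = 62°
Normalized to (-180°, 180°]: 62°

62°


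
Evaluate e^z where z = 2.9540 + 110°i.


e^2.9540 = 19.1825
cos(110°) = -0.34202
sin(110°) = 0.939693
Real = 19.1825*(-0.34202) = -6.5608
Imag = 19.1825*0.939693 = 18.0257

-6.5608 + 18.0257i


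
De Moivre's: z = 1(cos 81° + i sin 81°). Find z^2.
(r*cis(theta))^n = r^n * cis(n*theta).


r^2 = 1^2 = 1
n*theta = 2*81° = 162° = 162° (mod 360)
a = 1*cos(162°) = -0.9511
b = 1*sin(162°) = 0.3090

1 cis(162°) = -0.9511 + 0.3090i


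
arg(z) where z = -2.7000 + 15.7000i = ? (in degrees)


Re = -2.7, Im = 15.7
arg = atan2(15.7, -2.7) = 99.7580 degrees

arg(z) = 99.7580 degrees


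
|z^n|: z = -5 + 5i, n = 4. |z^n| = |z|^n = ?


|z| = sqrt(25+25) = sqrt(50) = 7.0711
|z^4| = |z|^4 = (sqrt(50))^4 = 50^2 = 2500

|z^4| = 2500


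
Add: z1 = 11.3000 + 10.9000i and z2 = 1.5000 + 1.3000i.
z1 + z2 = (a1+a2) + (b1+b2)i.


Real: 11.3 + 1.5 = 12.8
Imag: 10.9 + 1.3 = 12.2

12.8000 + 12.2000i


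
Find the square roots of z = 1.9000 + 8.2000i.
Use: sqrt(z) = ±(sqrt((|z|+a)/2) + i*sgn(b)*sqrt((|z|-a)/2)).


|z| = sqrt(3.61+67.24) = 8.4172
sqrt((|z|+a)/2) = sqrt((8.4172+1.9)/2) = sqrt(5.1586) = 2.2713
sqrt((|z|-a)/2) = sqrt((8.4172-1.9)/2) = sqrt(3.2586) = 1.8052

±(2.2713 + 1.8052i) i.e. 2.2713 + 1.8052i and -2.2713 - 1.8052i


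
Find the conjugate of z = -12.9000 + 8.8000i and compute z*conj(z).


z_bar = -12.9000 - 8.8000i
z*z_bar = (-12.9)^2 + 8.8^2 = 166.41 + 77.44 = 243.85

z_bar = -12.9000 - 8.8000i, z*z_bar = 243.85


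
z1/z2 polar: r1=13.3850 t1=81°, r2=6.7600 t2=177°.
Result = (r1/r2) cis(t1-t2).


r = 13.3850 / 6.7600 = 1.9800
theta = 81° - 177° = -96° = 264° (mod 360)

1.9800 cis(264°)


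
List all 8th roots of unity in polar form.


The 8th roots of unity are cis(360k/8°) for k=0..7
Angle step = 360/8 = 45°
Primitive root: cis(45°)
Primitive root = 0.7071 + 0.7071i

8 roots at angles: 0°, 45°, 90°, 135°, 180°, 225°, 270°, 315°


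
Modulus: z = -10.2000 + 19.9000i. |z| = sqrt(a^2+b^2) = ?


|z| = sqrt((-10.2)^2 + 19.9^2) = sqrt(104.04 + 396.01) = sqrt(500.05) = 22.3618

|z| = 22.3618


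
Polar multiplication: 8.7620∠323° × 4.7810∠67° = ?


r = 8.7620 * 4.7810 = 41.8911
theta = 323° + 67° = 390° = 30° (mod 360)

41.8911 cis(30°)


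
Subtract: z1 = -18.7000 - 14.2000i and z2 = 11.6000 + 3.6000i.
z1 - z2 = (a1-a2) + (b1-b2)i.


Real: -18.7 - 11.6 = -30.3
Imag: -14.2 - 3.6 = -17.8

-30.3000 - 17.8000i


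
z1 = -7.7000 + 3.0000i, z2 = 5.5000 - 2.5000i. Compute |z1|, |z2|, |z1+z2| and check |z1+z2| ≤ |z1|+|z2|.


|z1| = sqrt((-7.7)^2 + 3^2) = sqrt(68.29) = 8.2638
|z2| = sqrt(5.5^2 + (-2.5)^2) = sqrt(36.5) = 6.0415
z1+z2 = -2.2000 + 0.5000i
|z1+z2| = sqrt(5.09) = 2.2561
|z1|+|z2| = 8.2638 + 6.0415 = 14.3053

|z1+z2| = 2.2561 ≤ |z1|+|z2| = 14.3053 (verified)


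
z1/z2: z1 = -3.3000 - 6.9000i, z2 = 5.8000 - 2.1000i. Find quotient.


Conjugate of z2 = 5.8000 + 2.1000i
Numerator: (-3.3000 - 6.9000i)(5.8000 + 2.1000i) = -4.6500 - 46.9500i
Denominator: 5.8^2 + (-2.1)^2 = 38.05
Result = (-4.6500 - 46.9500i)/38.05

-0.1222 - 1.2339i


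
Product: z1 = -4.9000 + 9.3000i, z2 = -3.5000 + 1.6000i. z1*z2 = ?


Real = -4.9*(-3.5) - 9.3*1.6 = 17.15 - 14.88 = 2.27
Imag = -4.9*1.6 - (3.5)*9.3 = -7.84 - (32.55) = -40.39

2.2700 - 40.3900i


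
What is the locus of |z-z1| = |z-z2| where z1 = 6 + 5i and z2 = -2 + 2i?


Equal distances means the locus is the perpendicular bisector of z1 and z2.
Midpoint = ((6+(-2))/2, (5+2)/2) = (2.0000, 3.5000)

Perpendicular bisector through (2.0000, 3.5000)


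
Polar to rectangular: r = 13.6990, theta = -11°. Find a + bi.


a = 13.6990*cos(-11°) = 13.6990*0.98163 = 13.4473
b = 13.6990*sin(-11°) = 13.6990*(-0.19081) = -2.6139

13.4473 - 2.6139i


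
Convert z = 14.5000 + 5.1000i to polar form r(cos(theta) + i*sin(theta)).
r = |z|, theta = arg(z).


r = sqrt(210.25+26.01) = sqrt(236.26) = 15.3708
theta = atan2(5.1, 14.5) = 19.3780 degrees

r = 15.3708, theta = 19.3780 degrees


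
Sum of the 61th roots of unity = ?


The sum of all 61th roots of unity is 0.
Geometric series: (1 - w^61)/(1 - w) = (1-1)/(1-w) = 0 since w^61 = 1, w ≠ 1.
Alternatively: coefficient of z^60 in z^61 - 1 is 0.

0


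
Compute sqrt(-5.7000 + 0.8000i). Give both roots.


|z| = sqrt(32.49+0.64) = 5.7559
sqrt((|z|+a)/2) = sqrt((5.7559+(-5.7))/2) = sqrt(0.0279) = 0.1671
sqrt((|z|-a)/2) = sqrt((5.7559-(-5.7))/2) = sqrt(5.7279) = 2.3933

±(0.1671 + 2.3933i) i.e. 0.1671 + 2.3933i and -0.1671 - 2.3933i


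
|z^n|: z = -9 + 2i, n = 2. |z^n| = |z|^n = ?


|z| = sqrt(81+4) = sqrt(85) = 9.2195
|z^2| = |z|^2 = (sqrt(85))^2 = 85

|z^2| = 85


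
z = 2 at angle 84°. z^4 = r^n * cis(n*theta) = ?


r^4 = 2^4 = 16
n*theta = 4*84° = 336° = 336° (mod 360)
a = 16*cos(336°) = 14.6167
b = 16*sin(336°) = -6.5078

16 cis(336°) = 14.6167 - 6.5078i


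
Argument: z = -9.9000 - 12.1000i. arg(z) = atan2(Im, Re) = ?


Re = -9.9, Im = -12.1
arg = atan2(-12.1, -9.9) = -129.2894 degrees

arg(z) = -129.2894 degrees


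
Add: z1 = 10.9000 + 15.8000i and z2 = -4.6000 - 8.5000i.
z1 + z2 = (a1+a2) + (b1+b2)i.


Real: 10.9 - 4.6 = 6.3
Imag: 15.8 - 8.5 = 7.3

6.3000 + 7.3000i


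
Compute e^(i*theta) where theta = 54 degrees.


cos(54°) = 0.5878
sin(54°) = 0.8090

e^(i*54°) = 0.5878 + 0.8090i


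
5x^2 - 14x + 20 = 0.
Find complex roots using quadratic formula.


disc = (-14)^2 - 4*5*20 = 196 - 400 = -204
sqrt(|disc|) = sqrt(204) = 14.2829
Real part = 14/(2*5) = 1.4000
Imag part = 14.2829/(2*5) = 1.4283

1.4000 ± 1.4283i


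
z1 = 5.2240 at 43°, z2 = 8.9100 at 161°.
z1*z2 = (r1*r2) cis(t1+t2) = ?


r = 5.2240 * 8.9100 = 46.5458
theta = 43° + 161° = 204° = 204° (mod 360)

46.5458 cis(204°)


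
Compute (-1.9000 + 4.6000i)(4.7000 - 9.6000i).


Real = -1.9*4.7 - 4.6*(-9.6) = -8.93 - (-44.16) = 35.23
Imag = -1.9*(-9.6) + 4.7*4.6 = 18.24 + 21.62 = 39.86

35.2300 + 39.8600i


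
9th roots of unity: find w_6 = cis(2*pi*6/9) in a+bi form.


Angle = 360*6/9 = 240°
a = cos(240°) = -0.5000
b = sin(240°) = -0.8660

-0.5000 - 0.8660i


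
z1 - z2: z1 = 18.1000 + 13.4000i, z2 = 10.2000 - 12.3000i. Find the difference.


Real: 18.1 - 10.2 = 7.9
Imag: 13.4 + 12.3 = 25.7

7.9000 + 25.7000i


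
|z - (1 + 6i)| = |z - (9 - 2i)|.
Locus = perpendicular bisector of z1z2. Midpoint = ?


Equal distances means the locus is the perpendicular bisector of z1 and z2.
Midpoint = ((1+9)/2, (6+(-2))/2) = (5.0000, 2.0000)

Perpendicular bisector through (5.0000, 2.0000)


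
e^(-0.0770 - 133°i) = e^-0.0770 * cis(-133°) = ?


e^-0.0770 = 0.9259
cos(-133°) = -0.682
sin(-133°) = -0.7314
Real = 0.9259*(-0.682) = -0.6315
Imag = 0.9259*(-0.7314) = -0.6772

-0.6315 - 0.6772i


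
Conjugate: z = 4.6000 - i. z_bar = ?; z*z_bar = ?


z_bar = 4.6000 + i
z*z_bar = 4.6^2 + (-1)^2 = 21.16 + 1 = 22.16

z_bar = 4.6000 + i, z*z_bar = 22.16


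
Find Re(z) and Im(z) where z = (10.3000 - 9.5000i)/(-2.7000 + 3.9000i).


Multiply by conjugate: (10.3000 - 9.5000i)(-2.7000 - 3.9000i) / ((-2.7)^2 + 3.9^2)
Numerator real = 10.3*(-2.7) - (9.5)*3.9 = -64.86
Numerator imag = -9.5*(-2.7) - 10.3*3.9 = -14.52
Denominator = 22.5
Re(z) = -64.86/22.5 = -2.8827
Im(z) = -14.52/22.5 = -0.6453

Re(z) = -2.8827, Im(z) = -0.6453


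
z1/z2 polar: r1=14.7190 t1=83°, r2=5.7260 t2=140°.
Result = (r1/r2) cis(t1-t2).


r = 14.7190 / 5.7260 = 2.5706
theta = 83° - 140° = -57° = 303° (mod 360)

2.5706 cis(303°)


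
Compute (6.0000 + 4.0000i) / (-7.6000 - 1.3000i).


Conjugate of z2 = -7.6000 + 1.3000i
Numerator: (6.0000 + 4.0000i)(-7.6000 + 1.3000i) = -50.8000 - 22.6000i
Denominator: (-7.6)^2 + (-1.3)^2 = 59.45
Result = (-50.8000 - 22.6000i)/59.45

-0.8545 - 0.3802i


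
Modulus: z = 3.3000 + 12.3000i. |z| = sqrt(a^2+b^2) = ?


|z| = sqrt(3.3^2 + 12.3^2) = sqrt(10.89 + 151.29) = sqrt(162.18) = 12.7350

|z| = 12.7350


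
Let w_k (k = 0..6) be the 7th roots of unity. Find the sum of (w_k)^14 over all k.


The roots are w_k = w^k with w = e^(2*pi*i/7), and (w^k)^14 = (w^14)^k.
So S = 1 + u + u^2 + ... + u^(6) with u = w^14.
14 = 2*7 + 0, so 14 is a multiple of 7 and u = (w^7)^2 = 1.
Every one of the 7 terms equals 1: S = 7

S = 7


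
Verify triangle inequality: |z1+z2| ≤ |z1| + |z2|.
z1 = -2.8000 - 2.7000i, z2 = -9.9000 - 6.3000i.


|z1| = sqrt((-2.8)^2 + (-2.7)^2) = sqrt(15.13) = 3.8897
|z2| = sqrt((-9.9)^2 + (-6.3)^2) = sqrt(137.7) = 11.7346
z1+z2 = -12.7000 - 9.0000i
|z1+z2| = sqrt(242.29) = 15.5657
|z1|+|z2| = 3.8897 + 11.7346 = 15.6243

|z1+z2| = 15.5657 ≤ |z1|+|z2| = 15.6243 (verified)


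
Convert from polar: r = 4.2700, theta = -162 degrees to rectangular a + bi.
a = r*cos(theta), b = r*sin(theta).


a = 4.2700*cos(-162°) = 4.2700*(-0.95106) = -4.0610
b = 4.2700*sin(-162°) = 4.2700*(-0.30902) = -1.3195

-4.0610 - 1.3195i


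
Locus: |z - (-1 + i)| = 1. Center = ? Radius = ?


|z - z0| = r is a circle with center z0 and radius r.
Center = (-1, 1), radius = 1

Circle with center (-1, 1) and radius 1
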